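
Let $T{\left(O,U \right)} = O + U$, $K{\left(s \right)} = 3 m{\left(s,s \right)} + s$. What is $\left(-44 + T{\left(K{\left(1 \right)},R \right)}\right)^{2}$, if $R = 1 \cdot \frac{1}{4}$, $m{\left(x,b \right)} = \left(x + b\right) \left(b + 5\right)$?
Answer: $\frac{729}{16} \approx 45.563$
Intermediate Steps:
$m{\left(x,b \right)} = \left(5 + b\right) \left(b + x\right)$ ($m{\left(x,b \right)} = \left(b + x\right) \left(5 + b\right) = \left(5 + b\right) \left(b + x\right)$)
$R = \frac{1}{4}$ ($R = 1 \cdot \frac{1}{4} = \frac{1}{4} \approx 0.25$)
$K{\left(s \right)} = 6 s^{2} + 31 s$ ($K{\left(s \right)} = 3 \left(s^{2} + 5 s + 5 s + s s\right) + s = 3 \left(s^{2} + 5 s + 5 s + s^{2}\right) + s = 3 \left(2 s^{2} + 10 s\right) + s = \left(6 s^{2} + 30 s\right) + s = 6 s^{2} + 31 s$)
$\left(-44 + T{\left(K{\left(1 \right)},R \right)}\right)^{2} = \left(-44 + \left(1 \left(31 + 6 \cdot 1\right) + \frac{1}{4}\right)\right)^{2} = \left(-44 + \left(1 \left(31 + 6\right) + \frac{1}{4}\right)\right)^{2} = \left(-44 + \left(1 \cdot 37 + \frac{1}{4}\right)\right)^{2} = \left(-44 + \left(37 + \frac{1}{4}\right)\right)^{2} = \left(-44 + \frac{149}{4}\right)^{2} = \left(- \frac{27}{4}\right)^{2} = \frac{729}{16}$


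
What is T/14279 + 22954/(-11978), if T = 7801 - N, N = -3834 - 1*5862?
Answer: -59090550/85516931 ≈ -0.69098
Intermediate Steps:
N = -9696 (N = -3834 - 5862 = -9696)
T = 17497 (T = 7801 - 1*(-9696) = 7801 + 9696 = 17497)
T/14279 + 22954/(-11978) = 17497/14279 + 22954/(-11978) = 17497*(1/14279) + 22954*(-1/11978) = 17497/14279 - 11477/5989 = -59090550/85516931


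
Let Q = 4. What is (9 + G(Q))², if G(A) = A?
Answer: 169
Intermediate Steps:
(9 + G(Q))² = (9 + 4)² = 13² = 169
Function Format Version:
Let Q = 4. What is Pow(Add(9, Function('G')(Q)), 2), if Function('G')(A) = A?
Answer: 169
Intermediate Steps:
Pow(Add(9, Function('G')(Q)), 2) = Pow(Add(9, 4), 2) = Pow(13, 2) = 169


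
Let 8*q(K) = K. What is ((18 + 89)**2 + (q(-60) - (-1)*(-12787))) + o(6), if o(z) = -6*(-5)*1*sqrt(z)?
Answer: -2691/2 + 30*sqrt(6) ≈ -1272.0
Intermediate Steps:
q(K) = K/8
o(z) = 30*sqrt(z) (o(z) = -(-30)*sqrt(z) = 30*sqrt(z))
((18 + 89)**2 + (q(-60) - (-1)*(-12787))) + o(6) = ((18 + 89)**2 + ((1/8)*(-60) - (-1)*(-12787))) + 30*sqrt(6) = (107**2 + (-15/2 - 1*12787)) + 30*sqrt(6) = (11449 + (-15/2 - 12787)) + 30*sqrt(6) = (11449 - 25589/2) + 30*sqrt(6) = -2691/2 + 30*sqrt(6)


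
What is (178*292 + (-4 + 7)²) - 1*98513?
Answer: -46528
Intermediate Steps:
(178*292 + (-4 + 7)²) - 1*98513 = (51976 + 3²) - 98513 = (51976 + 9) - 98513 = 51985 - 98513 = -46528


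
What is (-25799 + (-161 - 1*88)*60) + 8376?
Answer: -32363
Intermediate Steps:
(-25799 + (-161 - 1*88)*60) + 8376 = (-25799 + (-161 - 88)*60) + 8376 = (-25799 - 249*60) + 8376 = (-25799 - 14940) + 8376 = -40739 + 8376 = -32363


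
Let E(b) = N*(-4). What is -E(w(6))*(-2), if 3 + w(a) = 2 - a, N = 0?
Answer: 0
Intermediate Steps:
w(a) = -1 - a (w(a) = -3 + (2 - a) = -1 - a)
E(b) = 0 (E(b) = 0*(-4) = 0)
-E(w(6))*(-2) = -1*0*(-2) = 0*(-2) = 0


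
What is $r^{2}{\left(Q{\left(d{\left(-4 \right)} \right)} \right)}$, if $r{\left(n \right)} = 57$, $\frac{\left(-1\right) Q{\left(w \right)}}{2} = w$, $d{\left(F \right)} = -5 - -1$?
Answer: $3249$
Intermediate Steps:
$d{\left(F \right)} = -4$ ($d{\left(F \right)} = -5 + 1 = -4$)
$Q{\left(w \right)} = - 2 w$
$r^{2}{\left(Q{\left(d{\left(-4 \right)} \right)} \right)} = 57^{2} = 3249$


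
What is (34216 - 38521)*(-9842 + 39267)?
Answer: -126674625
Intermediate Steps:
(34216 - 38521)*(-9842 + 39267) = -4305*29425 = -126674625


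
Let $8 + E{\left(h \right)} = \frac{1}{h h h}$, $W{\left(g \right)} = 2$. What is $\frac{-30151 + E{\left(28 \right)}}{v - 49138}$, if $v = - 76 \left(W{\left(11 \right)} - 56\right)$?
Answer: $\frac{60186397}{89871488} \approx 0.66969$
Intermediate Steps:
$E{\left(h \right)} = -8 + \frac{1}{h^{3}}$ ($E{\left(h \right)} = -8 + \frac{1}{h h h} = -8 + \frac{1}{h^{2} h} = -8 + \frac{1}{h^{3}}$)
$v = 4104$ ($v = - 76 \left(2 - 56\right) = \left(-76\right) \left(-54\right) = 4104$)
$\frac{-30151 + E{\left(28 \right)}}{v - 49138} = \frac{-30151 - \left(8 - \frac{1}{21952}\right)}{4104 - 49138} = \frac{-30151 + \left(-8 + \frac{1}{21952}\right)}{-45034} = \left(-30151 - \frac{175615}{21952}\right) \left(- \frac{1}{45034}\right) = \left(- \frac{662050367}{21952}\right) \left(- \frac{1}{45034}\right) = \frac{60186397}{89871488}$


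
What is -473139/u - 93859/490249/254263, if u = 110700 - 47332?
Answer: -58977814444234805/7898959436468216 ≈ -7.4665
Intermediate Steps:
u = 63368
-473139/u - 93859/490249/254263 = -473139/63368 - 93859/490249/254263 = -473139*1/63368 - 93859*1/490249*(1/254263) = -473139/63368 - 93859/490249*1/254263 = -473139/63368 - 93859/124652181487 = -58977814444234805/7898959436468216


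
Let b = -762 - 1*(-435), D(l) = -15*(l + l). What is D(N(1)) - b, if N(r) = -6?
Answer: 507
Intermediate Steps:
D(l) = -30*l
b = -327 (b = -762 + 435 = -327)
D(N(1)) - b = -30*(-6) - 1*(-327) = 180 + 327 = 507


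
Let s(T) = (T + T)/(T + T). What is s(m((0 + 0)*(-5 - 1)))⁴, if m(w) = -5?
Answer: 1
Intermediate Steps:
s(T) = 1 (s(T) = (2*T)/((2*T)) = (2*T)*(1/(2*T)) = 1)
s(m((0 + 0)*(-5 - 1)))⁴ = 1⁴ = 1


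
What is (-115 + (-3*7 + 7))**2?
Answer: 16641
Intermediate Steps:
(-115 + (-3*7 + 7))**2 = (-115 + (-21 + 7))**2 = (-115 - 14)**2 = (-129)**2 = 16641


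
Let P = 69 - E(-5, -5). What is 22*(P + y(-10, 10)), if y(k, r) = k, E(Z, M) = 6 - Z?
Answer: 1056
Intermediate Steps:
P = 58 (P = 69 - (6 - 1*(-5)) = 69 - (6 + 5) = 69 - 1*11 = 69 - 11 = 58)
22*(P + y(-10, 10)) = 22*(58 - 10) = 22*48 = 1056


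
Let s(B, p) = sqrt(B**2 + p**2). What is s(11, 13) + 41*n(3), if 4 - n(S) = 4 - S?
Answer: 123 + sqrt(290) ≈ 140.03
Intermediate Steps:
n(S) = S (n(S) = 4 - (4 - S) = 4 + (-4 + S) = S)
s(11, 13) + 41*n(3) = sqrt(11**2 + 13**2) + 41*3 = sqrt(121 + 169) + 123 = sqrt(290) + 123 = 123 + sqrt(290)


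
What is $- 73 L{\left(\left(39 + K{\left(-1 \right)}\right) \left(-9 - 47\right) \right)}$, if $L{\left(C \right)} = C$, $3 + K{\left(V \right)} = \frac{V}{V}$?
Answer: $151256$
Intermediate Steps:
$K{\left(V \right)} = -2$ ($K{\left(V \right)} = -3 + \frac{V}{V} = -3 + 1 = -2$)
$- 73 L{\left(\left(39 + K{\left(-1 \right)}\right) \left(-9 - 47\right) \right)} = - 73 \left(39 - 2\right) \left(-9 - 47\right) = - 73 \cdot 37 \left(-56\right) = \left(-73\right) \left(-2072\right) = 151256$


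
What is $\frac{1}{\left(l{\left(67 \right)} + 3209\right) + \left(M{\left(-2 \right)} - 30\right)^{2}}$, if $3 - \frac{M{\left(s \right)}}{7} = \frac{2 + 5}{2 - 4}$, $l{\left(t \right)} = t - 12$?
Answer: $\frac{4}{14017} \approx 0.00028537$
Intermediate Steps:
$l{\left(t \right)} = -12 + t$
$M{\left(s \right)} = \frac{91}{2}$ ($M{\left(s \right)} = 21 - 7 \frac{2 + 5}{2 - 4} = 21 - 7 \frac{7}{-2} = 21 - 7 \cdot 7 \left(- \frac{1}{2}\right) = 21 - - \frac{49}{2} = 21 + \frac{49}{2} = \frac{91}{2}$)
$\frac{1}{\left(l{\left(67 \right)} + 3209\right) + \left(M{\left(-2 \right)} - 30\right)^{2}} = \frac{1}{\left(\left(-12 + 67\right) + 3209\right) + \left(\frac{91}{2} - 30\right)^{2}} = \frac{1}{\left(55 + 3209\right) + \left(\frac{31}{2}\right)^{2}} = \frac{1}{3264 + \frac{961}{4}} = \frac{1}{\frac{14017}{4}} = \frac{4}{14017}$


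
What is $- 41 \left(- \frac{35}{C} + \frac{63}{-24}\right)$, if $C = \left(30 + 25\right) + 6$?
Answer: $\frac{64001}{488} \approx 131.15$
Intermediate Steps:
$C = 61$ ($C = 55 + 6 = 61$)
$- 41 \left(- \frac{35}{C} + \frac{63}{-24}\right) = - 41 \left(- \frac{35}{61} + \frac{63}{-24}\right) = - 41 \left(\left(-35\right) \frac{1}{61} + 63 \left(- \frac{1}{24}\right)\right) = - 41 \left(- \frac{35}{61} - \frac{21}{8}\right) = \left(-41\right) \left(- \frac{1561}{488}\right) = \frac{64001}{488}$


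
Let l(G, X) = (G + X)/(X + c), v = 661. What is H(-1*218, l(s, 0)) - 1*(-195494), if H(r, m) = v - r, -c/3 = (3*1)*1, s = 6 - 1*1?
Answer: 196373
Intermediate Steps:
s = 5 (s = 6 - 1 = 5)
c = -9 (c = -3*3*1 = -9 ≈ -9.0000)
l(G, X) = (G + X)/(-9 + X) (l(G, X) = (G + X)/(X - 9) = (G + X)/(-9 + X))
H(r, m) = 661 - r
H(-1*218, l(s, 0)) - 1*(-195494) = (661 - (-1)*218) - 1*(-195494) = (661 - 1*(-218)) + 195494 = (661 + 218) + 195494 = 879 + 195494 = 196373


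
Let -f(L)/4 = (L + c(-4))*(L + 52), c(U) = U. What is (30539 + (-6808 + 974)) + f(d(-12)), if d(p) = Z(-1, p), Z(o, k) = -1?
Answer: 25725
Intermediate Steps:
d(p) = -1
f(L) = -4*(-4 + L)*(52 + L) (f(L) = -4*(L - 4)*(L + 52) = -4*(-4 + L)*(52 + L))
(30539 + (-6808 + 974)) + f(d(-12)) = (30539 + (-6808 + 974)) + (832 - 192*(-1) - 4*(-1)²) = (30539 - 5834) + (832 + 192 - 4*1) = 24705 + (832 + 192 - 4) = 24705 + 1020 = 25725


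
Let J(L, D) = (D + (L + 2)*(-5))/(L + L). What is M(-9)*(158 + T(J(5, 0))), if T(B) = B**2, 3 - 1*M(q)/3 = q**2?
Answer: -79677/2 ≈ -39839.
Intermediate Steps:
M(q) = 9 - 3*q**2
J(L, D) = (-10 + D - 5*L)/(2*L) (J(L, D) = (D + (2 + L)*(-5))/((2*L)) = (D + (-10 - 5*L))*(1/(2*L)) = (-10 + D - 5*L)*(1/(2*L)) = (-10 + D - 5*L)/(2*L))
M(-9)*(158 + T(J(5, 0))) = (9 - 3*(-9)**2)*(158 + ((1/2)*(-10 + 0 - 5*5)/5)**2) = (9 - 3*81)*(158 + ((1/2)*(1/5)*(-10 + 0 - 25))**2) = (9 - 243)*(158 + ((1/2)*(1/5)*(-35))**2) = -234*(158 + (-7/2)**2) = -234*(158 + 49/4) = -234*681/4 = -79677/2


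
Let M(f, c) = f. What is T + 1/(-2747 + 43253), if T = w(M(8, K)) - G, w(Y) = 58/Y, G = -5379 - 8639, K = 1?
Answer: 1136213555/81012 ≈ 14025.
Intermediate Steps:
G = -14018
T = 56101/4 (T = 58/8 - 1*(-14018) = 58*(⅛) + 14018 = 29/4 + 14018 = 56101/4 ≈ 14025.)
T + 1/(-2747 + 43253) = 56101/4 + 1/(-2747 + 43253) = 56101/4 + 1/40506 = 1136213555/81012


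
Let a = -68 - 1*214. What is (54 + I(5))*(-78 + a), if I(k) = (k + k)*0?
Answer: -19440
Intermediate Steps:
I(k) = 0 (I(k) = (2*k)*0 = 0)
a = -282 (a = -68 - 214 = -282)
(54 + I(5))*(-78 + a) = (54 + 0)*(-78 - 282) = 54*(-360) = -19440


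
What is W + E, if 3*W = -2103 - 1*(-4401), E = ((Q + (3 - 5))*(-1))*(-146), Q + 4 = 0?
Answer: -110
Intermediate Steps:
Q = -4 (Q = -4 + 0 = -4)
E = -876 (E = ((-4 + (3 - 5))*(-1))*(-146) = ((-4 - 2)*(-1))*(-146) = -6*(-1)*(-146) = 6*(-146) = -876)
W = 766 (W = (-2103 - 1*(-4401))/3 = (-2103 + 4401)/3 = (⅓)*2298 = 766)
W + E = 766 - 876 = -110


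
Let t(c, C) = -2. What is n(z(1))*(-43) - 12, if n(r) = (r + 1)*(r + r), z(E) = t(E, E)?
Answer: -184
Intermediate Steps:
z(E) = -2
n(r) = 2*r*(1 + r) (n(r) = (1 + r)*(2*r) = 2*r*(1 + r))
n(z(1))*(-43) - 12 = (2*(-2)*(1 - 2))*(-43) - 12 = (2*(-2)*(-1))*(-43) - 12 = 4*(-43) - 12 = -172 - 12 = -184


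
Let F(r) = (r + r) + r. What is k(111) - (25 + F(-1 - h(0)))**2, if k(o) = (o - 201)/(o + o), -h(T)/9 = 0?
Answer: -17923/37 ≈ -484.41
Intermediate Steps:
h(T) = 0 (h(T) = -9*0 = 0)
F(r) = 3*r (F(r) = 2*r + r = 3*r)
k(o) = (-201 + o)/(2*o) (k(o) = (-201 + o)/((2*o)) = (-201 + o)*(1/(2*o)) = (-201 + o)/(2*o))
k(111) - (25 + F(-1 - h(0)))**2 = (1/2)*(-201 + 111)/111 - (25 + 3*(-1 - 1*0))**2 = (1/2)*(1/111)*(-90) - (25 + 3*(-1 + 0))**2 = -15/37 - (25 + 3*(-1))**2 = -15/37 - (25 - 3)**2 = -15/37 - 1*22**2 = -15/37 - 1*484 = -15/37 - 484 = -17923/37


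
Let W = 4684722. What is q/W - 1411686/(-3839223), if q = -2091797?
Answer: -472506230813/5995230817002 ≈ -0.078814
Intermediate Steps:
q/W - 1411686/(-3839223) = -2091797/4684722 - 1411686/(-3839223) = -2091797*1/4684722 - 1411686*(-1/3839223) = -2091797/4684722 + 470562/1279741 = -472506230813/5995230817002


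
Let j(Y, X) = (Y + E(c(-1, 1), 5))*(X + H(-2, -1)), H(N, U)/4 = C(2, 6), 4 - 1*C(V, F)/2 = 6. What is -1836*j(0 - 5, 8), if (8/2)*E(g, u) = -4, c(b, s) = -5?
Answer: -88128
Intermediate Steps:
C(V, F) = -4 (C(V, F) = 8 - 2*6 = 8 - 12 = -4)
H(N, U) = -16 (H(N, U) = 4*(-4) = -16)
E(g, u) = -1 (E(g, u) = (¼)*(-4) = -1)
j(Y, X) = (-1 + Y)*(-16 + X) (j(Y, X) = (Y - 1)*(X - 16) = (-1 + Y)*(-16 + X))
-1836*j(0 - 5, 8) = -1836*(16 - 1*8 - 16*(0 - 5) + 8*(0 - 5)) = -1836*(16 - 8 - 16*(-5) + 8*(-5)) = -1836*(16 - 8 + 80 - 40) = -1836*48 = -88128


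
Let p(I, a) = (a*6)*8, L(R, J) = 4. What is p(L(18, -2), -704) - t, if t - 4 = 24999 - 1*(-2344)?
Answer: -61139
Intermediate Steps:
t = 27347 (t = 4 + (24999 - 1*(-2344)) = 4 + (24999 + 2344) = 4 + 27343 = 27347)
p(I, a) = 48*a (p(I, a) = (6*a)*8 = 48*a)
p(L(18, -2), -704) - t = 48*(-704) - 1*27347 = -33792 - 27347 = -61139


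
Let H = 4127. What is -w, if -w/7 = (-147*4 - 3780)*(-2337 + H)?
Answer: -54731040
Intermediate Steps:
w = 54731040 (w = -7*(-147*4 - 3780)*(-2337 + 4127) = -7*(-588 - 3780)*1790 = -(-30576)*1790 = -7*(-7818720) = 54731040)
-w = -1*54731040 = -54731040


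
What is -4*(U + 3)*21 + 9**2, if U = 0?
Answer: -171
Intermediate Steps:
-4*(U + 3)*21 + 9**2 = -4*(0 + 3)*21 + 9**2 = -4*3*21 + 81 = -12*21 + 81 = -252 + 81 = -171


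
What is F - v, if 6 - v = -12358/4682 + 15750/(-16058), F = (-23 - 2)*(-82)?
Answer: 5478678650/2685127 ≈ 2040.4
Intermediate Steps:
F = 2050 (F = -25*(-82) = 2050)
v = 25831700/2685127 (v = 6 - (-12358/4682 + 15750/(-16058)) = 6 - (-12358*1/4682 + 15750*(-1/16058)) = 6 - (-6179/2341 - 1125/1147) = 6 - 1*(-9720938/2685127) = 6 + 9720938/2685127 = 25831700/2685127 ≈ 9.6203)
F - v = 2050 - 1*25831700/2685127 = 2050 - 25831700/2685127 = 5478678650/2685127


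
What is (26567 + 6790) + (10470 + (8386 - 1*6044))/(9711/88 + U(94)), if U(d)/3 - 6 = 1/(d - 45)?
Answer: 18525650027/553719 ≈ 33457.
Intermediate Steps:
U(d) = 18 + 3/(-45 + d) (U(d) = 18 + 3/(d - 45) = 18 + 3/(-45 + d))
(26567 + 6790) + (10470 + (8386 - 1*6044))/(9711/88 + U(94)) = (26567 + 6790) + (10470 + (8386 - 1*6044))/(9711/88 + 3*(-269 + 6*94)/(-45 + 94)) = 33357 + (10470 + (8386 - 6044))/(9711*(1/88) + 3*(-269 + 564)/49) = 33357 + (10470 + 2342)/(9711/88 + 3*(1/49)*295) = 33357 + 12812/(9711/88 + 885/49) = 33357 + 12812/(553719/4312) = 33357 + 12812*(4312/553719) = 33357 + 55245344/553719 = 18525650027/553719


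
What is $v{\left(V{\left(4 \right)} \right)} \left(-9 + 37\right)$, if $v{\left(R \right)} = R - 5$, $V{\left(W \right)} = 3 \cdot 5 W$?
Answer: $1540$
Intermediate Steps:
$V{\left(W \right)} = 15 W$
$v{\left(R \right)} = -5 + R$ ($v{\left(R \right)} = R - 5 = -5 + R$)
$v{\left(V{\left(4 \right)} \right)} \left(-9 + 37\right) = \left(-5 + 15 \cdot 4\right) \left(-9 + 37\right) = \left(-5 + 60\right) 28 = 55 \cdot 28 = 1540$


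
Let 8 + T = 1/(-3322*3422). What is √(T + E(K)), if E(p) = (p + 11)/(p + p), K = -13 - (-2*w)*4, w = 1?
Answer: I*√6946047352812535/28419710 ≈ 2.9326*I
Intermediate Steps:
T = -90943073/11367884 (T = -8 + 1/(-3322*3422) = -8 - 1/3322*1/3422 = -8 - 1/11367884 = -90943073/11367884 ≈ -8.0000)
K = -5 (K = -13 - (-2*1)*4 = -13 - (-2)*4 = -13 - 1*(-8) = -13 + 8 = -5)
E(p) = (11 + p)/(2*p) (E(p) = (11 + p)/((2*p)) = (11 + p)*(1/(2*p)) = (11 + p)/(2*p))
√(T + E(K)) = √(-90943073/11367884 + (½)*(11 - 5)/(-5)) = √(-90943073/11367884 + (½)*(-⅕)*6) = √(-90943073/11367884 - ⅗) = √(-488819017/56839420) = I*√6946047352812535/28419710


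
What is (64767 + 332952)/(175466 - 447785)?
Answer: -132573/90773 ≈ -1.4605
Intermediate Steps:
(64767 + 332952)/(175466 - 447785) = 397719/(-272319) = 397719*(-1/272319) = -132573/90773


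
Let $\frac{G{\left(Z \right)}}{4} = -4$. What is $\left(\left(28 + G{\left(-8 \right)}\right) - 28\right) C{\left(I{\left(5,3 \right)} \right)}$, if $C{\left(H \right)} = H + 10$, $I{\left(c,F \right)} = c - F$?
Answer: $-192$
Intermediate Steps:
$G{\left(Z \right)} = -16$ ($G{\left(Z \right)} = 4 \left(-4\right) = -16$)
$C{\left(H \right)} = 10 + H$
$\left(\left(28 + G{\left(-8 \right)}\right) - 28\right) C{\left(I{\left(5,3 \right)} \right)} = \left(\left(28 - 16\right) - 28\right) \left(10 + \left(5 - 3\right)\right) = \left(12 - 28\right) \left(10 + \left(5 - 3\right)\right) = - 16 \left(10 + 2\right) = \left(-16\right) 12 = -192$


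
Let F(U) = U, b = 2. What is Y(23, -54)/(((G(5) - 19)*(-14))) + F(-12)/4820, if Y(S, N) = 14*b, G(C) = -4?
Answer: 2341/27715 ≈ 0.084467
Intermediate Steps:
Y(S, N) = 28 (Y(S, N) = 14*2 = 28)
Y(23, -54)/(((G(5) - 19)*(-14))) + F(-12)/4820 = 28/(((-4 - 19)*(-14))) - 12/4820 = 28/((-23*(-14))) - 12*1/4820 = 28/322 - 3/1205 = 28*(1/322) - 3/1205 = 2/23 - 3/1205 = 2341/27715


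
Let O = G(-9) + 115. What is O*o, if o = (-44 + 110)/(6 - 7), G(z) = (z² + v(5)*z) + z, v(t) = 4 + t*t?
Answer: 4884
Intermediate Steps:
v(t) = 4 + t²
G(z) = z² + 30*z (G(z) = (z² + (4 + 5²)*z) + z = (z² + (4 + 25)*z) + z = (z² + 29*z) + z = z² + 30*z)
o = -66 (o = 66/(-1) = 66*(-1) = -66)
O = -74 (O = -9*(30 - 9) + 115 = -9*21 + 115 = -189 + 115 = -74)
O*o = -74*(-66) = 4884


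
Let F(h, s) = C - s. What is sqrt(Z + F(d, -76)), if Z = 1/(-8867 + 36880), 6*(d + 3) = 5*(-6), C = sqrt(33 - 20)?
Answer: sqrt(59639368857 + 784728169*sqrt(13))/28013 ≈ 8.9222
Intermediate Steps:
C = sqrt(13) ≈ 3.6056
d = -8 (d = -3 + (5*(-6))/6 = -3 + (1/6)*(-30) = -3 - 5 = -8)
F(h, s) = sqrt(13) - s
Z = 1/28013 ≈ 3.5698e-5
sqrt(Z + F(d, -76)) = sqrt(1/28013 + (sqrt(13) - 1*(-76))) = sqrt(1/28013 + (sqrt(13) + 76)) = sqrt(1/28013 + (76 + sqrt(13))) = sqrt(2128989/28013 + sqrt(13))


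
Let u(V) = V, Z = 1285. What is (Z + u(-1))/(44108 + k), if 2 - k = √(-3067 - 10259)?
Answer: 28318620/972852713 + 642*I*√13326/972852713 ≈ 0.029109 + 7.618e-5*I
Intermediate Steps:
k = 2 - I*√13326 (k = 2 - √(-3067 - 10259) = 2 - √(-13326) = 2 - I*√13326 ≈ 2.0 - 115.44*I)
(Z + u(-1))/(44108 + k) = (1285 - 1)/(44108 + (2 - I*√13326)) = 1284/(44110 - I*√13326)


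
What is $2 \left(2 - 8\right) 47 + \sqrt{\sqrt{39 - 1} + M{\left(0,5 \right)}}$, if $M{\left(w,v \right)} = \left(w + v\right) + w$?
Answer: $-564 + \sqrt{5 + \sqrt{38}} \approx -560.66$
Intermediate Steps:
$M{\left(w,v \right)} = v + 2 w$ ($M{\left(w,v \right)} = \left(v + w\right) + w = v + 2 w$)
$2 \left(2 - 8\right) 47 + \sqrt{\sqrt{39 - 1} + M{\left(0,5 \right)}} = 2 \left(2 - 8\right) 47 + \sqrt{\sqrt{39 - 1} + \left(5 + 2 \cdot 0\right)} = 2 \left(-6\right) 47 + \sqrt{\sqrt{38} + \left(5 + 0\right)} = \left(-12\right) 47 + \sqrt{\sqrt{38} + 5} = -564 + \sqrt{5 + \sqrt{38}}$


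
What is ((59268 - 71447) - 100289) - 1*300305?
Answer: -412773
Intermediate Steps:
((59268 - 71447) - 100289) - 1*300305 = (-12179 - 100289) - 300305 = -112468 - 300305 = -412773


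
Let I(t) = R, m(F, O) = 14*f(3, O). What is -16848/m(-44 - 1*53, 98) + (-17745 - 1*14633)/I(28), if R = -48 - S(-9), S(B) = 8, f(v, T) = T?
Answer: 776413/1372 ≈ 565.90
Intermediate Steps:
R = -56 (R = -48 - 1*8 = -48 - 8 = -56)
m(F, O) = 14*O
I(t) = -56
-16848/m(-44 - 1*53, 98) + (-17745 - 1*14633)/I(28) = -16848/(14*98) + (-17745 - 1*14633)/(-56) = -16848/1372 + (-17745 - 14633)*(-1/56) = -16848*1/1372 - 32378*(-1/56) = -4212/343 + 16189/28 = 776413/1372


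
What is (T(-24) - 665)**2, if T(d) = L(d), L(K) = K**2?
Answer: 7921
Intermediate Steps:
T(d) = d**2
(T(-24) - 665)**2 = ((-24)**2 - 665)**2 = (576 - 665)**2 = (-89)**2 = 7921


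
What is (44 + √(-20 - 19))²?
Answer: (44 + I*√39)² ≈ 1897.0 + 549.56*I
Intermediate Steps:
(44 + √(-20 - 19))² = (44 + √(-39))² = (44 + I*√39)²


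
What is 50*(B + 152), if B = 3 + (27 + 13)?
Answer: 9750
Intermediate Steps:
B = 43 (B = 3 + 40 = 43)
50*(B + 152) = 50*(43 + 152) = 50*195 = 9750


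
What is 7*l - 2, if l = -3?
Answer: -23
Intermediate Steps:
7*l - 2 = 7*(-3) - 2 = -21 - 2 = -23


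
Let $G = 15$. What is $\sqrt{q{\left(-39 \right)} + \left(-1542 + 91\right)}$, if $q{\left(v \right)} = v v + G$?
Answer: $\sqrt{85} \approx 9.2195$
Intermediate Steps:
$q{\left(v \right)} = 15 + v^{2}$ ($q{\left(v \right)} = v v + 15 = v^{2} + 15 = 15 + v^{2}$)
$\sqrt{q{\left(-39 \right)} + \left(-1542 + 91\right)} = \sqrt{\left(15 + \left(-39\right)^{2}\right) + \left(-1542 + 91\right)} = \sqrt{\left(15 + 1521\right) - 1451} = \sqrt{1536 - 1451} = \sqrt{85}$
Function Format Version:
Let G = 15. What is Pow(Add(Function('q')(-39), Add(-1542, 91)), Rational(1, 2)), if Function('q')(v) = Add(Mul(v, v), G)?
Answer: Pow(85, Rational(1, 2)) ≈ 9.2195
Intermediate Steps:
Function('q')(v) = Add(15, Pow(v, 2)) (Function('q')(v) = Add(Mul(v, v), 15) = Add(Pow(v, 2), 15) = Add(15, Pow(v, 2)))
Pow(Add(Function('q')(-39), Add(-1542, 91)), Rational(1, 2)) = Pow(Add(Add(15, Pow(-39, 2)), Add(-1542, 91)), Rational(1, 2)) = Pow(Add(Add(15, 1521), -1451), Rational(1, 2)) = Pow(Add(1536, -1451), Rational(1, 2)) = Pow(85, Rational(1, 2))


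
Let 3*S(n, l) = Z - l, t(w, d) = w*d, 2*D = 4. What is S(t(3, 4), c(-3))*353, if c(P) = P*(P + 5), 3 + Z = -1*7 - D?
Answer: -706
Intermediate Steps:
D = 2 (D = (½)*4 = 2)
Z = -12 (Z = -3 + (-1*7 - 1*2) = -3 + (-7 - 2) = -3 - 9 = -12)
t(w, d) = d*w
c(P) = P*(5 + P)
S(n, l) = -4 - l/3 (S(n, l) = (-12 - l)/3 = -4 - l/3)
S(t(3, 4), c(-3))*353 = (-4 - (-1)*(5 - 3))*353 = (-4 - (-1)*2)*353 = (-4 - ⅓*(-6))*353 = (-4 + 2)*353 = -2*353 = -706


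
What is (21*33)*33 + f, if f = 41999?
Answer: 64868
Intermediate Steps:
(21*33)*33 + f = (21*33)*33 + 41999 = 693*33 + 41999 = 22869 + 41999 = 64868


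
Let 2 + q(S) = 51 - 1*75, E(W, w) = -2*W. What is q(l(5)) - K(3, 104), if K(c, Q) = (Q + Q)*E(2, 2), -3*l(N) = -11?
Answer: 806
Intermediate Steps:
l(N) = 11/3 (l(N) = -⅓*(-11) = 11/3)
q(S) = -26 (q(S) = -2 + (51 - 1*75) = -2 + (51 - 75) = -2 - 24 = -26)
K(c, Q) = -8*Q (K(c, Q) = (Q + Q)*(-2*2) = (2*Q)*(-4) = -8*Q)
q(l(5)) - K(3, 104) = -26 - (-8)*104 = -26 - 1*(-832) = -26 + 832 = 806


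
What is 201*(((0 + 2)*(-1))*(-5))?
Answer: 2010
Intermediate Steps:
201*(((0 + 2)*(-1))*(-5)) = 201*((2*(-1))*(-5)) = 201*(-2*(-5)) = 201*10 = 2010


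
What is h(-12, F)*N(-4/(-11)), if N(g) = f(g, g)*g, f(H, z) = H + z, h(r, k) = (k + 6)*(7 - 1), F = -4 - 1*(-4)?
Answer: 1152/121 ≈ 9.5207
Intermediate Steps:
F = 0 (F = -4 + 4 = 0)
h(r, k) = 36 + 6*k (h(r, k) = (6 + k)*6 = 36 + 6*k)
N(g) = 2*g² (N(g) = (g + g)*g = (2*g)*g = 2*g²)
h(-12, F)*N(-4/(-11)) = (36 + 6*0)*(2*(-4/(-11))²) = (36 + 0)*(2*(-4*(-1/11))²) = 36*(2*(4/11)²) = 36*(2*(16/121)) = 36*(32/121) = 1152/121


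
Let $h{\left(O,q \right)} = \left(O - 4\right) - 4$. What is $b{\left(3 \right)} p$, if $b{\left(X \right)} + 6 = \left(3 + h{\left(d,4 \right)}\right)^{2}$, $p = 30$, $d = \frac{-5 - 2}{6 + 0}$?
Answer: $\frac{5765}{6} \approx 960.83$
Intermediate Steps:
$d = - \frac{7}{6} \approx -1.1667$
$h{\left(O,q \right)} = -8 + O$ ($h{\left(O,q \right)} = \left(O - 4\right) - 4 = \left(-4 + O\right) - 4 = -8 + O$)
$b{\left(X \right)} = \frac{1153}{36}$ ($b{\left(X \right)} = -6 + \left(3 - \frac{55}{6}\right)^{2} = -6 + \left(- \frac{37}{6}\right)^{2} = -6 + \frac{1369}{36} = \frac{1153}{36}$)
$b{\left(3 \right)} p = \frac{1153}{36} \cdot 30 = \frac{5765}{6}$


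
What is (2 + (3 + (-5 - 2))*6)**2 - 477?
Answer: 7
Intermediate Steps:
(2 + (3 + (-5 - 2))*6)**2 - 477 = (2 + (3 - 7)*6)**2 - 477 = (2 - 4*6)**2 - 477 = (2 - 24)**2 - 477 = (-22)**2 - 477 = 484 - 477 = 7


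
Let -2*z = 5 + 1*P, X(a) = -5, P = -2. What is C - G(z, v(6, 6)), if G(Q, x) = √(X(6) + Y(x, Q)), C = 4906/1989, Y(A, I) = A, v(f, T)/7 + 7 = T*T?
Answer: 4906/1989 - 3*√22 ≈ -11.605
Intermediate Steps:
v(f, T) = -49 + 7*T² (v(f, T) = -49 + 7*(T*T) = -49 + 7*T²)
z = -3/2 (z = -(5 + 1*(-2))/2 = -(5 - 2)/2 = -½*3 = -3/2 ≈ -1.5000)
C = 4906/1989 (C = 4906*(1/1989) = 4906/1989 ≈ 2.4666)
G(Q, x) = √(-5 + x)
C - G(z, v(6, 6)) = 4906/1989 - √(-5 + (-49 + 7*6²)) = 4906/1989 - √(-5 + (-49 + 7*36)) = 4906/1989 - √(-5 + (-49 + 252)) = 4906/1989 - √(-5 + 203) = 4906/1989 - √198 = 4906/1989 - 3*√22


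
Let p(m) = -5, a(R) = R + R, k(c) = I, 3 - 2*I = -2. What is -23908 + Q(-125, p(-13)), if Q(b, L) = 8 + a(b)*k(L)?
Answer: -24525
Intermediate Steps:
I = 5/2 (I = 3/2 - ½*(-2) = 3/2 + 1 = 5/2 ≈ 2.5000)
k(c) = 5/2
a(R) = 2*R
Q(b, L) = 8 + 5*b (Q(b, L) = 8 + (2*b)*(5/2) = 8 + 5*b)
-23908 + Q(-125, p(-13)) = -23908 + (8 + 5*(-125)) = -23908 + (8 - 625) = -23908 - 617 = -24525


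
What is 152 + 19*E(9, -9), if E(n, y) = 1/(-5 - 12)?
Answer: 2565/17 ≈ 150.88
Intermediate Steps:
E(n, y) = -1/17 (E(n, y) = 1/(-17) = -1/17)
152 + 19*E(9, -9) = 152 + 19*(-1/17) = 152 - 19/17 = 2565/17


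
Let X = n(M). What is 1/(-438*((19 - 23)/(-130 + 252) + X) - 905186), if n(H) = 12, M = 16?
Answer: -61/55536086 ≈ -1.0984e-6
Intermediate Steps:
X = 12
1/(-438*((19 - 23)/(-130 + 252) + X) - 905186) = 1/(-438*((19 - 23)/(-130 + 252) + 12) - 905186) = 1/(-438*(-4/122 + 12) - 905186) = 1/(-438*(-4*1/122 + 12) - 905186) = 1/(-438*(-2/61 + 12) - 905186) = 1/(-438*730/61 - 905186) = 1/(-319740/61 - 905186) = 1/(-55536086/61) = -61/55536086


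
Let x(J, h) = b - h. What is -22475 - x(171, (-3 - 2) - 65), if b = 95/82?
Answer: -1848785/82 ≈ -22546.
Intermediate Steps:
b = 95/82 (b = 95*(1/82) = 95/82 ≈ 1.1585)
x(J, h) = 95/82 - h
-22475 - x(171, (-3 - 2) - 65) = -22475 - (95/82 - ((-3 - 2) - 65)) = -22475 - (95/82 - (-5 - 65)) = -22475 - (95/82 - 1*(-70)) = -22475 - (95/82 + 70) = -22475 - 1*5835/82 = -22475 - 5835/82 = -1848785/82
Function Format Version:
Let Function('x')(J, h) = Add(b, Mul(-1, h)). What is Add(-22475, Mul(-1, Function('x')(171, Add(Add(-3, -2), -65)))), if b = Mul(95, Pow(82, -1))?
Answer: Rational(-1848785, 82) ≈ -22546.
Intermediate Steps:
b = Rational(95, 82) (b = Mul(95, Rational(1, 82)) = Rational(95, 82) ≈ 1.1585)
Function('x')(J, h) = Add(Rational(95, 82), Mul(-1, h))
Add(-22475, Mul(-1, Function('x')(171, Add(Add(-3, -2), -65)))) = Add(-22475, Mul(-1, Add(Rational(95, 82), Mul(-1, Add(Add(-3, -2), -65))))) = Add(-22475, Mul(-1, Add(Rational(95, 82), Mul(-1, Add(-5, -65))))) = Add(-22475, Mul(-1, Add(Rational(95, 82), Mul(-1, -70)))) = Add(-22475, Mul(-1, Add(Rational(95, 82), 70))) = Add(-22475, Mul(-1, Rational(5835, 82))) = Add(-22475, Rational(-5835, 82)) = Rational(-1848785, 82)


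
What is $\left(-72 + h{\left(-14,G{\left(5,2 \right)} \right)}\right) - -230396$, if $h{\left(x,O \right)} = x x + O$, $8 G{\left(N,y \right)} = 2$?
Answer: $\frac{922081}{4} \approx 2.3052 \cdot 10^{5}$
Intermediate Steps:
$G{\left(N,y \right)} = \frac{1}{4}$ ($G{\left(N,y \right)} = \frac{1}{8} \cdot 2 = \frac{1}{4}$)
$h{\left(x,O \right)} = O + x^{2}$ ($h{\left(x,O \right)} = x^{2} + O = O + x^{2}$)
$\left(-72 + h{\left(-14,G{\left(5,2 \right)} \right)}\right) - -230396 = \left(-72 + \left(\frac{1}{4} + \left(-14\right)^{2}\right)\right) - -230396 = \left(-72 + \left(\frac{1}{4} + 196\right)\right) + 230396 = \left(-72 + \frac{785}{4}\right) + 230396 = \frac{497}{4} + 230396 = \frac{922081}{4}$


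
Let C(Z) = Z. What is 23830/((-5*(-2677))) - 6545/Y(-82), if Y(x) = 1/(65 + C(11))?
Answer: -1331588574/2677 ≈ -4.9742e+5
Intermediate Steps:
Y(x) = 1/76 (Y(x) = 1/(65 + 11) = 1/76)
23830/((-5*(-2677))) - 6545/Y(-82) = 23830/((-5*(-2677))) - 6545/1/76 = 23830/13385 - 6545*76 = 23830*(1/13385) - 497420 = 4766/2677 - 497420 = -1331588574/2677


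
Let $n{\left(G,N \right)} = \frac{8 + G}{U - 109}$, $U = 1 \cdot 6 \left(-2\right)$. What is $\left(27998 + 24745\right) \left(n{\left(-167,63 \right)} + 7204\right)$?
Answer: $\frac{45983615349}{121} \approx 3.8003 \cdot 10^{8}$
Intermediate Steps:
$U = -12$ ($U = 6 \left(-2\right) = -12$)
$n{\left(G,N \right)} = - \frac{8}{121} - \frac{G}{121}$ ($n{\left(G,N \right)} = \frac{8 + G}{-12 - 109} = \frac{8 + G}{-121} = \left(8 + G\right) \left(- \frac{1}{121}\right) = - \frac{8}{121} - \frac{G}{121}$)
$\left(27998 + 24745\right) \left(n{\left(-167,63 \right)} + 7204\right) = \left(27998 + 24745\right) \left(\left(- \frac{8}{121} - - \frac{167}{121}\right) + 7204\right) = 52743 \left(\left(- \frac{8}{121} + \frac{167}{121}\right) + 7204\right) = 52743 \left(\frac{159}{121} + 7204\right) = 52743 \cdot \frac{871843}{121} = \frac{45983615349}{121}$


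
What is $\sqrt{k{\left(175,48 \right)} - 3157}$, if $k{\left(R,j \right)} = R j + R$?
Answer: $3 \sqrt{602} \approx 73.607$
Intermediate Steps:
$k{\left(R,j \right)} = R + R j$
$\sqrt{k{\left(175,48 \right)} - 3157} = \sqrt{175 \left(1 + 48\right) - 3157} = \sqrt{175 \cdot 49 - 3157} = \sqrt{8575 - 3157} = \sqrt{5418} = 3 \sqrt{602}$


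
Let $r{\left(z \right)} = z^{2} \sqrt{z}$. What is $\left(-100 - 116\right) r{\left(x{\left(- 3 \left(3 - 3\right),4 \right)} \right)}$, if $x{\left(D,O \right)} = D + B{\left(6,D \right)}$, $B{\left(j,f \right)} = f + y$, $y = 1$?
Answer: $-216$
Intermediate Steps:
$B{\left(j,f \right)} = 1 + f$ ($B{\left(j,f \right)} = f + 1 = 1 + f$)
$x{\left(D,O \right)} = 1 + 2 D$ ($x{\left(D,O \right)} = D + \left(1 + D\right) = 1 + 2 D$)
$r{\left(z \right)} = z^{\frac{5}{2}}$
$\left(-100 - 116\right) r{\left(x{\left(- 3 \left(3 - 3\right),4 \right)} \right)} = \left(-100 - 116\right) \left(1 + 2 \left(- 3 \left(3 - 3\right)\right)\right)^{\frac{5}{2}} = - 216 \left(1 + 2 \left(\left(-3\right) 0\right)\right)^{\frac{5}{2}} = - 216 \left(1 + 2 \cdot 0\right)^{\frac{5}{2}} = - 216 \left(1 + 0\right)^{\frac{5}{2}} = - 216 \cdot 1^{\frac{5}{2}} = \left(-216\right) 1 = -216$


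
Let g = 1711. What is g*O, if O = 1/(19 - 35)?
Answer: -1711/16 ≈ -106.94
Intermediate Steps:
O = -1/16 (O = 1/(-16) = -1/16 ≈ -0.062500)
g*O = 1711*(-1/16) = -1711/16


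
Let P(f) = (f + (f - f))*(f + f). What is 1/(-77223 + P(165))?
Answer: -1/22773 ≈ -4.3912e-5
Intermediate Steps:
P(f) = 2*f² (P(f) = (f + 0)*(2*f) = f*(2*f) = 2*f²)
1/(-77223 + P(165)) = 1/(-77223 + 2*165²) = 1/(-77223 + 2*27225) = 1/(-77223 + 54450) = 1/(-22773) = -1/22773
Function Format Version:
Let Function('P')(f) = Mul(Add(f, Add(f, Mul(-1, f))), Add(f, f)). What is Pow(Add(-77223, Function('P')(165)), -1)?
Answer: Rational(-1, 22773) ≈ -4.3912e-5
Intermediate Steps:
Function('P')(f) = Mul(2, Pow(f, 2)) (Function('P')(f) = Mul(Add(f, 0), Mul(2, f)) = Mul(f, Mul(2, f)) = Mul(2, Pow(f, 2)))
Pow(Add(-77223, Function('P')(165)), -1) = Pow(Add(-77223, Mul(2, Pow(165, 2))), -1) = Pow(Add(-77223, Mul(2, 27225)), -1) = Pow(Add(-77223, 54450), -1) = Pow(-22773, -1) = Rational(-1, 22773)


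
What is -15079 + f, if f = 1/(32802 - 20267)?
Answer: -189015264/12535 ≈ -15079.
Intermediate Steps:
f = 1/12535 ≈ 7.9777e-5
-15079 + f = -15079 + 1/12535 = -189015264/12535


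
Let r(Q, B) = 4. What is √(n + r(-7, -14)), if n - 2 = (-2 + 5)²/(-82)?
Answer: √39606/82 ≈ 2.4270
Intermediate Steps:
n = 155/82 (n = 2 + (-2 + 5)²/(-82) = 2 + 3²*(-1/82) = 2 + 9*(-1/82) = 2 - 9/82 = 155/82 ≈ 1.8902)
√(n + r(-7, -14)) = √(155/82 + 4) = √(483/82) = √39606/82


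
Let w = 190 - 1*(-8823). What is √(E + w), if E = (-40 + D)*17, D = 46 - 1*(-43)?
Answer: 3*√1094 ≈ 99.227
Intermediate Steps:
D = 89 (D = 46 + 43 = 89)
w = 9013 (w = 190 + 8823 = 9013)
E = 833 (E = (-40 + 89)*17 = 49*17 = 833)
√(E + w) = √(833 + 9013) = √9846 = 3*√1094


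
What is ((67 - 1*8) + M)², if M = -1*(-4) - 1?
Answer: 3844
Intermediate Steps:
M = 3 (M = 4 - 1 = 3)
((67 - 1*8) + M)² = ((67 - 1*8) + 3)² = ((67 - 8) + 3)² = (59 + 3)² = 62² = 3844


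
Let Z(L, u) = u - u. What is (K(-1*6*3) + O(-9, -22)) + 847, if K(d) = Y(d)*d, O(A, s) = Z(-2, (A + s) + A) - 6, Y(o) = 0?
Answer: 841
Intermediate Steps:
Z(L, u) = 0
O(A, s) = -6 (O(A, s) = 0 - 6 = -6)
K(d) = 0 (K(d) = 0*d = 0)
(K(-1*6*3) + O(-9, -22)) + 847 = (0 - 6) + 847 = -6 + 847 = 841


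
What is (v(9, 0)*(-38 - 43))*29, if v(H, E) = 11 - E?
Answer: -25839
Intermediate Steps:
(v(9, 0)*(-38 - 43))*29 = ((11 - 1*0)*(-38 - 43))*29 = ((11 + 0)*(-81))*29 = (11*(-81))*29 = -891*29 = -25839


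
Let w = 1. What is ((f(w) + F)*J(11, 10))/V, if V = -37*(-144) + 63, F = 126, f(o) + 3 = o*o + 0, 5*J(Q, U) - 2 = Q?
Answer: 1612/26955 ≈ 0.059803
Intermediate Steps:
J(Q, U) = ⅖ + Q/5
f(o) = -3 + o² (f(o) = -3 + (o*o + 0) = -3 + (o² + 0) = -3 + o²)
V = 5391 (V = 5328 + 63 = 5391)
((f(w) + F)*J(11, 10))/V = (((-3 + 1²) + 126)*(⅖ + (⅕)*11))/5391 = (((-3 + 1) + 126)*(⅖ + 11/5))*(1/5391) = ((-2 + 126)*(13/5))*(1/5391) = (124*(13/5))*(1/5391) = (1612/5)*(1/5391) = 1612/26955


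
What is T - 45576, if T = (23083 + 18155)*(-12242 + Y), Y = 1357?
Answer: -448921206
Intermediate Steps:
T = -448875630 (T = (23083 + 18155)*(-12242 + 1357) = 41238*(-10885) = -448875630)
T - 45576 = -448875630 - 45576 = -448921206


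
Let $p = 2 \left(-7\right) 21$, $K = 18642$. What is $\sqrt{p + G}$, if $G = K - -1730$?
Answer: $\sqrt{20078} \approx 141.7$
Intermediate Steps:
$p = -294$ ($p = \left(-14\right) 21 = -294$)
$G = 20372$ ($G = 18642 - -1730 = 18642 + 1730 = 20372$)
$\sqrt{p + G} = \sqrt{-294 + 20372} = \sqrt{20078}$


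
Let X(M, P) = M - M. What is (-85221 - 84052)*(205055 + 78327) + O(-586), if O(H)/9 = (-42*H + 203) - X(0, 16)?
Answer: -47968697951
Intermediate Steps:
X(M, P) = 0
O(H) = 1827 - 378*H (O(H) = 9*((-42*H + 203) - 1*0) = 9*((203 - 42*H) + 0) = 9*(203 - 42*H) = 1827 - 378*H)
(-85221 - 84052)*(205055 + 78327) + O(-586) = (-85221 - 84052)*(205055 + 78327) + (1827 - 378*(-586)) = -169273*283382 + (1827 + 221508) = -47968921286 + 223335 = -47968697951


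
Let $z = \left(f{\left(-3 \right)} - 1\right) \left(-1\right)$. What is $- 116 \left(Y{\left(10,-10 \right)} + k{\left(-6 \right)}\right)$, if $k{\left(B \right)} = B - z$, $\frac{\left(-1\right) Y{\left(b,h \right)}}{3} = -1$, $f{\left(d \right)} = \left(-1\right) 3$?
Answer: $812$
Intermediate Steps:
$f{\left(d \right)} = -3$
$z = 4$ ($z = \left(-3 - 1\right) \left(-1\right) = \left(-4\right) \left(-1\right) = 4$)
$Y{\left(b,h \right)} = 3$ ($Y{\left(b,h \right)} = \left(-3\right) \left(-1\right) = 3$)
$k{\left(B \right)} = -4 + B$ ($k{\left(B \right)} = B - 4 = -4 + B$)
$- 116 \left(Y{\left(10,-10 \right)} + k{\left(-6 \right)}\right) = - 116 \left(3 - 10\right) = - 116 \left(-7\right) = \left(-1\right) \left(-812\right) = 812$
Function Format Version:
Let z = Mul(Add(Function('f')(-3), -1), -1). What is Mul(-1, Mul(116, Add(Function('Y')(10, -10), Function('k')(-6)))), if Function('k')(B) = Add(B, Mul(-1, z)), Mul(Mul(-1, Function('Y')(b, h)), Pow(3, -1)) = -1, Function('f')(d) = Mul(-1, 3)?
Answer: 812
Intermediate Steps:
Function('f')(d) = -3
z = 4 (z = Mul(Add(-3, -1), -1) = Mul(-4, -1) = 4)
Function('Y')(b, h) = 3 (Function('Y')(b, h) = Mul(-3, -1) = 3)
Function('k')(B) = Add(-4, B) (Function('k')(B) = Add(B, Mul(-1, 4)) = Add(B, -4) = Add(-4, B))
Mul(-1, Mul(116, Add(Function('Y')(10, -10), Function('k')(-6)))) = Mul(-1, Mul(116, Add(3, Add(-4, -6)))) = Mul(-1, Mul(116, Add(3, -10))) = Mul(-1, Mul(116, -7)) = Mul(-1, -812) = 812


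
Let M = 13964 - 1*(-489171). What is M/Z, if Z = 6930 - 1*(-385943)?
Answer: 10705/8359 ≈ 1.2807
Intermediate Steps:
Z = 392873 (Z = 6930 + 385943 = 392873)
M = 503135 (M = 13964 + 489171 = 503135)
M/Z = 503135/392873 = 503135*(1/392873) = 10705/8359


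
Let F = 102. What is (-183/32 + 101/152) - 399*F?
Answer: -24747457/608 ≈ -40703.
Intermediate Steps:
(-183/32 + 101/152) - 399*F = (-183/32 + 101/152) - 399*102 = (-183*1/32 + 101*(1/152)) - 40698 = (-183/32 + 101/152) - 40698 = -3073/608 - 40698 = -24747457/608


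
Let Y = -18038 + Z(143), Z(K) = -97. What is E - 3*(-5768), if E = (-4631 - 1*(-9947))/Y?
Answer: 104600908/6045 ≈ 17304.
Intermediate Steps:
Y = -18135 (Y = -18038 - 97 = -18135)
E = -1772/6045 (E = (-4631 - 1*(-9947))/(-18135) = (-4631 + 9947)*(-1/18135) = 5316*(-1/18135) = -1772/6045 ≈ -0.29313)
E - 3*(-5768) = -1772/6045 - 3*(-5768) = -1772/6045 - 1*(-17304) = -1772/6045 + 17304 = 104600908/6045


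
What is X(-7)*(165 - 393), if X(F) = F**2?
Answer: -11172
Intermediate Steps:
X(-7)*(165 - 393) = (-7)**2*(165 - 393) = 49*(-228) = -11172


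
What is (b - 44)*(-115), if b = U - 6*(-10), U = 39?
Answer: -6325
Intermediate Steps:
b = 99 (b = 39 - 6*(-10) = 39 + 60 = 99)
(b - 44)*(-115) = (99 - 44)*(-115) = 55*(-115) = -6325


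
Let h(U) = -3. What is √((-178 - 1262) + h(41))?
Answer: I*√1443 ≈ 37.987*I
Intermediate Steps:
√((-178 - 1262) + h(41)) = √((-178 - 1262) - 3) = √(-1440 - 3) = √(-1443) = I*√1443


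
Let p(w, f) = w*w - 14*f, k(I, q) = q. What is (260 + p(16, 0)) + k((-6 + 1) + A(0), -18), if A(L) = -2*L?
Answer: 498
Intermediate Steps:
p(w, f) = w**2 - 14*f
(260 + p(16, 0)) + k((-6 + 1) + A(0), -18) = (260 + (16**2 - 14*0)) - 18 = (260 + (256 + 0)) - 18 = (260 + 256) - 18 = 516 - 18 = 498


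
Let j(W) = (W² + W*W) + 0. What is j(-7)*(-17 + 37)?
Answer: 1960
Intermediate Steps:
j(W) = 2*W² (j(W) = (W² + W²) + 0 = 2*W² + 0 = 2*W²)
j(-7)*(-17 + 37) = (2*(-7)²)*(-17 + 37) = (2*49)*20 = 98*20 = 1960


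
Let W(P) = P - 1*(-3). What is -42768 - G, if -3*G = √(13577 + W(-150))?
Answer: -42768 + √13430/3 ≈ -42729.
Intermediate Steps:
W(P) = 3 + P (W(P) = P + 3 = 3 + P)
G = -√13430/3 (G = -√(13577 + (3 - 150))/3 = -√(13577 - 147)/3 = -√13430/3 ≈ -38.629)
-42768 - G = -42768 - (-1)*√13430/3 = -42768 + √13430/3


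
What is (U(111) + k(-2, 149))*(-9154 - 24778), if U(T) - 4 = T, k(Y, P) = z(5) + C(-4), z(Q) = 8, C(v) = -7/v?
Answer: -4233017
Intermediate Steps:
k(Y, P) = 39/4 (k(Y, P) = 8 - 7/(-4) = 8 - 7*(-1/4) = 8 + 7/4 = 39/4)
U(T) = 4 + T
(U(111) + k(-2, 149))*(-9154 - 24778) = ((4 + 111) + 39/4)*(-9154 - 24778) = (115 + 39/4)*(-33932) = (499/4)*(-33932) = -4233017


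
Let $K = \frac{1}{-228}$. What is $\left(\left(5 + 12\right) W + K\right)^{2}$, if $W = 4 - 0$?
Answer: $\frac{240343009}{51984} \approx 4623.4$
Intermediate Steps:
$W = 4$ ($W = 4 + 0 = 4$)
$K = - \frac{1}{228} \approx -0.004386$
$\left(\left(5 + 12\right) W + K\right)^{2} = \left(\left(5 + 12\right) 4 - \frac{1}{228}\right)^{2} = \left(17 \cdot 4 - \frac{1}{228}\right)^{2} = \left(68 - \frac{1}{228}\right)^{2} = \left(\frac{15503}{228}\right)^{2} = \frac{240343009}{51984}$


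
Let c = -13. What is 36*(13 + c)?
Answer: 0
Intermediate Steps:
36*(13 + c) = 36*(13 - 13) = 36*0 = 0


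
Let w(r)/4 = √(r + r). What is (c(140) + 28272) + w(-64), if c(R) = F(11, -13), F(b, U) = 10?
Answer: 28282 + 32*I*√2 ≈ 28282.0 + 45.255*I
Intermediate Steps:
c(R) = 10
w(r) = 4*√2*√r (w(r) = 4*√(r + r) = 4*√(2*r) = 4*(√2*√r) = 4*√2*√r)
(c(140) + 28272) + w(-64) = (10 + 28272) + 4*√2*√(-64) = 28282 + 4*√2*(8*I) = 28282 + 32*I*√2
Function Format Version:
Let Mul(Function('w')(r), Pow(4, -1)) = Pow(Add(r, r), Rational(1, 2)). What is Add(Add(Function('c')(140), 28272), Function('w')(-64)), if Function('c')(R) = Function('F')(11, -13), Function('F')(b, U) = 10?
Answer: Add(28282, Mul(32, I, Pow(2, Rational(1, 2)))) ≈ Add(28282., Mul(45.255, I))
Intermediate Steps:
Function('c')(R) = 10
Function('w')(r) = Mul(4, Pow(2, Rational(1, 2)), Pow(r, Rational(1, 2))) (Function('w')(r) = Mul(4, Pow(Add(r, r), Rational(1, 2))) = Mul(4, Pow(Mul(2, r), Rational(1, 2))) = Mul(4, Mul(Pow(2, Rational(1, 2)), Pow(r, Rational(1, 2)))) = Mul(4, Pow(2, Rational(1, 2)), Pow(r, Rational(1, 2))))
Add(Add(Function('c')(140), 28272), Function('w')(-64)) = Add(Add(10, 28272), Mul(4, Pow(2, Rational(1, 2)), Pow(-64, Rational(1, 2)))) = Add(28282, Mul(4, Pow(2, Rational(1, 2)), Mul(8, I))) = Add(28282, Mul(32, I, Pow(2, Rational(1, 2))))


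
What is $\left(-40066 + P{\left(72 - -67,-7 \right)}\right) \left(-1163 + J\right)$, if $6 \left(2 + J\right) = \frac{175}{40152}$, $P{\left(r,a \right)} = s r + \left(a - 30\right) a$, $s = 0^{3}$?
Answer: $\frac{177338482145}{3824} \approx 4.6375 \cdot 10^{7}$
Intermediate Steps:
$s = 0$
$P{\left(r,a \right)} = a \left(-30 + a\right)$ ($P{\left(r,a \right)} = 0 r + \left(a - 30\right) a = 0 + \left(-30 + a\right) a = 0 + a \left(-30 + a\right) = a \left(-30 + a\right)$)
$J = - \frac{68807}{34416}$ ($J = -2 + \frac{175 \cdot \frac{1}{40152}}{6} = -2 + \frac{1}{6} \cdot \frac{25}{5736} = -2 + \frac{25}{34416} = - \frac{68807}{34416} \approx -1.9993$)
$\left(-40066 + P{\left(72 - -67,-7 \right)}\right) \left(-1163 + J\right) = \left(-40066 - 7 \left(-30 - 7\right)\right) \left(-1163 - \frac{68807}{34416}\right) = \left(-40066 - -259\right) \left(- \frac{40094615}{34416}\right) = \left(-40066 + 259\right) \left(- \frac{40094615}{34416}\right) = \left(-39807\right) \left(- \frac{40094615}{34416}\right) = \frac{177338482145}{3824}$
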